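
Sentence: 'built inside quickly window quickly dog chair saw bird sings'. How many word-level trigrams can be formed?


Word trigrams from [10] words:
  Trigram 1: (built inside quickly)
  Trigram 2: (inside quickly window)
  Trigram 3: (quickly window quickly)
  Trigram 4: (window quickly dog)
  Trigram 5: (quickly dog chair)
  Trigram 6: (dog chair saw)
  Trigram 7: (chair saw bird)
  Trigram 8: (saw bird sings)
Total word trigrams: 10 - 2 = 8

8


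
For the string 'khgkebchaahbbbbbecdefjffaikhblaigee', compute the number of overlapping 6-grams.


String 'khgkebchaahbbbbbecdefjffaikhblaigee' has length L = 35.
Number of overlapping n-grams = L - n + 1
Substituting: 35 - 6 + 1 = 30

30


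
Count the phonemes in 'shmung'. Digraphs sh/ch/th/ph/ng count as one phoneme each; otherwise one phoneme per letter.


Parsing 'shmung' greedily, digraphs first:
  'sh' -> digraph (1 consonant phoneme) (phonemes so far: 1)
  'm' -> consonant phoneme (phonemes so far: 2)
  'u' -> vowel phoneme (phonemes so far: 3)
  'ng' -> digraph (1 consonant phoneme) (phonemes so far: 4)
Total phonemes: 4

4


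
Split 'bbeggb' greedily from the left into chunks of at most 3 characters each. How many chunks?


'bbeggb' has 6 characters.
Chunking with max size 3:
  Chunk 1: 'bbe' (positions 0-2)
  Chunk 2: 'ggb' (positions 3-5)
Total chunks: ceil(6 / 3) = 2

2


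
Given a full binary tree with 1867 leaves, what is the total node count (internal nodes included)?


Leaf nodes (terminals): 1867
Internal nodes = n - 1 = 1867 - 1 = 1866
Total = leaves + internal = 1867 + 1866 = 3733

3733


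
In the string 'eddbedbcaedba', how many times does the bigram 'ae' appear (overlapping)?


Scanning 'eddbedbcaedba' for bigram 'ae':
  Position 0: 'ed' -> no
  Position 1: 'dd' -> no
  Position 2: 'db' -> no
  Position 3: 'be' -> no
  Position 4: 'ed' -> no
  Position 5: 'db' -> no
  Position 6: 'bc' -> no
  Position 7: 'ca' -> no
  Position 8: 'ae' -> MATCH
  Position 9: 'ed' -> no
  Position 10: 'db' -> no
  Position 11: 'ba' -> no
Total matches: 1

1


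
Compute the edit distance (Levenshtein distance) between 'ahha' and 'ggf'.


Building DP table for s1='ahha' (len 4) and s2='ggf' (len 3):
       g  g  f
    0  1  2  3
  a 1  1  2  3
  h 2  2  2  3
  h 3  3  3  3
  a 4  4  4  4
Edit distance = dp[4][3] = 4

4


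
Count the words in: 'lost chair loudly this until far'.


Counting words by splitting on spaces:
  Word 1: 'lost'
  Word 2: 'chair'
  Word 3: 'loudly'
  Word 4: 'this'
  Word 5: 'until'
  Word 6: 'far'
Total words: 6

6


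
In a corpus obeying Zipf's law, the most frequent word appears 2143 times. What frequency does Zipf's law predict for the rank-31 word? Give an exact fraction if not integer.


Zipf's law: freq(rank) = f1 / rank
f1 = 2143, rank = 31
freq = 2143 / 31
GCD(2143, 31) = 1
Simplified: 2143/31

2143/31


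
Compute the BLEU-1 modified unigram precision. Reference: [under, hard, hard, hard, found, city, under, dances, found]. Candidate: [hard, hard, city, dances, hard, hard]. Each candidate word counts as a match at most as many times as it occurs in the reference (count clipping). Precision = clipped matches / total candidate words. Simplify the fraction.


Reference word counts: {'city': 1, 'dances': 1, 'found': 2, 'hard': 3, 'under': 2}
Checking each candidate word (with clipping):
  'hard' -> in reference (ref count 3, used 1/3) -> match (matches: 1)
  'hard' -> in reference (ref count 3, used 2/3) -> match (matches: 2)
  'city' -> in reference (ref count 1, used 1/1) -> match (matches: 3)
  'dances' -> in reference (ref count 1, used 1/1) -> match (matches: 4)
  'hard' -> in reference (ref count 3, used 3/3) -> match (matches: 5)
  'hard' -> ref count 3 already used up (3/3) -> clipped, no match (matches: 5)
Clipped matches: 5, Candidate length: 6
Precision = 5/6

5/6


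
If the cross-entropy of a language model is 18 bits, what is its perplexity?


Perplexity formula: PP = 2^H
H = 18
PP = 2^18
PP = 2^18 = 262144

262144


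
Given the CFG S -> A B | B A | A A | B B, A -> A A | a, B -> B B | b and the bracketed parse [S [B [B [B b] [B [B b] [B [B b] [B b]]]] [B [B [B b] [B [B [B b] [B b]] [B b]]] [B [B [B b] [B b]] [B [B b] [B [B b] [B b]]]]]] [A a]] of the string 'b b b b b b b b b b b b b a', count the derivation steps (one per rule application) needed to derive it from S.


Every bracketed nonterminal node [X ...] in the tree is produced by exactly one rule application.
Reading the tree off as a leftmost derivation:
  Step 1: S  =>  B A   (applied S -> B A)
  Step 2: B A  =>  B B A   (applied B -> B B)
  Step 3: B B A  =>  B B B A   (applied B -> B B)
  Step 4: B B B A  =>  b B B A   (applied B -> b)
  Step 5: b B B A  =>  b B B B A   (applied B -> B B)
  Step 6: b B B B A  =>  b b B B A   (applied B -> b)
  Step 7: b b B B A  =>  b b B B B A   (applied B -> B B)
  Step 8: b b B B B A  =>  b b b B B A   (applied B -> b)
  Step 9: b b b B B A  =>  b b b b B A   (applied B -> b)
  Step 10: b b b b B A  =>  b b b b B B A   (applied B -> B B)
  Step 11: b b b b B B A  =>  b b b b B B B A   (applied B -> B B)
  Step 12: b b b b B B B A  =>  b b b b b B B A   (applied B -> b)
  Step 13: b b b b b B B A  =>  b b b b b B B B A   (applied B -> B B)
  Step 14: b b b b b B B B A  =>  b b b b b B B B B A   (applied B -> B B)
  Step 15: b b b b b B B B B A  =>  b b b b b b B B B A   (applied B -> b)
  Step 16: b b b b b b B B B A  =>  b b b b b b b B B A   (applied B -> b)
  Step 17: b b b b b b b B B A  =>  b b b b b b b b B A   (applied B -> b)
  Step 18: b b b b b b b b B A  =>  b b b b b b b b B B A   (applied B -> B B)
  Step 19: b b b b b b b b B B A  =>  b b b b b b b b B B B A   (applied B -> B B)
  Step 20: b b b b b b b b B B B A  =>  b b b b b b b b b B B A   (applied B -> b)
  Step 21: b b b b b b b b b B B A  =>  b b b b b b b b b b B A   (applied B -> b)
  Step 22: b b b b b b b b b b B A  =>  b b b b b b b b b b B B A   (applied B -> B B)
  Step 23: b b b b b b b b b b B B A  =>  b b b b b b b b b b b B A   (applied B -> b)
  Step 24: b b b b b b b b b b b B A  =>  b b b b b b b b b b b B B A   (applied B -> B B)
  Step 25: b b b b b b b b b b b B B A  =>  b b b b b b b b b b b b B A   (applied B -> b)
  Step 26: b b b b b b b b b b b b B A  =>  b b b b b b b b b b b b b A   (applied B -> b)
  Step 27: b b b b b b b b b b b b b A  =>  b b b b b b b b b b b b b a   (applied A -> a)
Final yield: b b b b b b b b b b b b b a
Total rewrite steps: 27

27


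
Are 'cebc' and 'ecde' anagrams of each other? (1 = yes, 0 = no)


Sort characters of 'cebc': 'bcce'
Sort characters of 'ecde': 'cdee'
Sorted forms differ -> they are NOT anagrams
Result: 0

0


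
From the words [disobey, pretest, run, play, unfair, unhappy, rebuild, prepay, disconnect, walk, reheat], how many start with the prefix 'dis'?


Checking each word for prefix 'dis':
  'disobey' -> YES, starts with 'dis' (count: 1)
  'pretest' -> no (count: 1)
  'run' -> no (count: 1)
  'play' -> no (count: 1)
  'unfair' -> no (count: 1)
  'unhappy' -> no (count: 1)
  'rebuild' -> no (count: 1)
  'prepay' -> no (count: 1)
  'disconnect' -> YES, starts with 'dis' (count: 2)
  'walk' -> no (count: 2)
  'reheat' -> no (count: 2)
Total with prefix 'dis': 2

2


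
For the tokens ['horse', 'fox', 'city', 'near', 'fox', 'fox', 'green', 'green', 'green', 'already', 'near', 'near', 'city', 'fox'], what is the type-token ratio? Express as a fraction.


Tokens: 14
Unique types: ('already', 'city', 'fox', 'green', 'horse', 'near') = 6
TTR = 6/14
Simplify: divide both by 2 -> 3/7
TTR = 3/7

3/7


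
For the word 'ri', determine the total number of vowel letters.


Scanning each character of 'ri':
  Position 1: 'r' -> consonant (running count: 0)
  Position 2: 'i' -> vowel (running count: 1)
Total vowels: 1

1


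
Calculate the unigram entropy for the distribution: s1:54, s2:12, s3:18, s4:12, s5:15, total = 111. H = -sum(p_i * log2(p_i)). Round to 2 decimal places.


Computing entropy H = -sum(p_i * log2(p_i)):
  s1: p = 54/111 = 0.4865, -p*log2(p) = 0.5057
  s2: p = 12/111 = 0.1081, -p*log2(p) = 0.3470
  s3: p = 18/111 = 0.1622, -p*log2(p) = 0.4256
  s4: p = 12/111 = 0.1081, -p*log2(p) = 0.3470
  s5: p = 15/111 = 0.1351, -p*log2(p) = 0.3902
H = sum of terms = 2.0155
Rounded to 2 decimals: 2.02

2.02


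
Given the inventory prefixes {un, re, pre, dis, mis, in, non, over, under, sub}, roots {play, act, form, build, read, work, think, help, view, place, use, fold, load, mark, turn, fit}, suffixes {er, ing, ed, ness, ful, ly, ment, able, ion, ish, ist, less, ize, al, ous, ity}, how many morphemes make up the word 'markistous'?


Segmenting 'markistous' against the inventory:
  'mark' -> root (morpheme 1)
  'ist' -> suffix (morpheme 2)
  'ous' -> suffix (morpheme 3)
Total morphemes: 3

3


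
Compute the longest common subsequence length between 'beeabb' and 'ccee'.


DP table for LCS of 'beeabb' and 'ccee':
       c  c  e  e
    0  0  0  0  0
  b 0  0  0  0  0
  e 0  0  0  1  1
  e 0  0  0  1  2
  a 0  0  0  1  2
  b 0  0  0  1  2
  b 0  0  0  1  2
LCS: 'ee'
LCS length = 2

2


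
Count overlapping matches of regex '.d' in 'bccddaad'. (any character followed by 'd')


Pattern: .d means any character followed by 'd'.
Scanning 'bccddaad' position-by-position:
  Pos 0: window 'bc' -> no
  Pos 1: window 'cc' -> no
  Pos 2: window 'cd' -> MATCH
  Pos 3: window 'dd' -> MATCH
  Pos 4: window 'da' -> no
  Pos 5: window 'aa' -> no
  Pos 6: window 'ad' -> MATCH
  Pos 7: window 'd' -> no
Total matches: 3

3


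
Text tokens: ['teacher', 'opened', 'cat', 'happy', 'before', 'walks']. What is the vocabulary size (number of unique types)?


Listing all tokens and tracking unique types:
  Token 1: 'teacher' -> NEW (unique so far: 1)
  Token 2: 'opened' -> NEW (unique so far: 2)
  Token 3: 'cat' -> NEW (unique so far: 3)
  Token 4: 'happy' -> NEW (unique so far: 4)
  Token 5: 'before' -> NEW (unique so far: 5)
  Token 6: 'walks' -> NEW (unique so far: 6)
Unique types: ('before', 'cat', 'happy', 'opened', 'teacher', 'walks')
Vocabulary size: 6

6


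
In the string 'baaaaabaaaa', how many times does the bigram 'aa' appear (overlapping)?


Scanning 'baaaaabaaaa' for bigram 'aa':
  Position 0: 'ba' -> no
  Position 1: 'aa' -> MATCH
  Position 2: 'aa' -> MATCH
  Position 3: 'aa' -> MATCH
  Position 4: 'aa' -> MATCH
  Position 5: 'ab' -> no
  Position 6: 'ba' -> no
  Position 7: 'aa' -> MATCH
  Position 8: 'aa' -> MATCH
  Position 9: 'aa' -> MATCH
Total matches: 7

7


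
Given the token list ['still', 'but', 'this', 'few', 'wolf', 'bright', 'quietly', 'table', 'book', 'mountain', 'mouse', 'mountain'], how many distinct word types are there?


Listing all tokens and tracking unique types:
  Token 1: 'still' -> NEW (unique so far: 1)
  Token 2: 'but' -> NEW (unique so far: 2)
  Token 3: 'this' -> NEW (unique so far: 3)
  Token 4: 'few' -> NEW (unique so far: 4)
  Token 5: 'wolf' -> NEW (unique so far: 5)
  Token 6: 'bright' -> NEW (unique so far: 6)
  Token 7: 'quietly' -> NEW (unique so far: 7)
  Token 8: 'table' -> NEW (unique so far: 8)
  Token 9: 'book' -> NEW (unique so far: 9)
  Token 10: 'mountain' -> NEW (unique so far: 10)
  Token 11: 'mouse' -> NEW (unique so far: 11)
  Token 12: 'mountain' -> duplicate (unique so far: 11)
Unique types: ('book', 'bright', 'but', 'few', 'mountain', 'mouse', 'quietly', 'still', 'table', 'this', 'wolf')
Vocabulary size: 11

11


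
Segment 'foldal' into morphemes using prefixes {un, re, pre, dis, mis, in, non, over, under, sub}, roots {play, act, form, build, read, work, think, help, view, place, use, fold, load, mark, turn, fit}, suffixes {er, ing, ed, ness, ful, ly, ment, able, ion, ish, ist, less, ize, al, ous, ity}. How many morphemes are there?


Segmenting 'foldal' against the inventory:
  'fold' -> root (morpheme 1)
  'al' -> suffix (morpheme 2)
Total morphemes: 2

2


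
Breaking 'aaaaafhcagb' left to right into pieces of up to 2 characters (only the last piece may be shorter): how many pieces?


'aaaaafhcagb' has 11 characters.
Chunking with max size 2:
  Chunk 1: 'aa' (positions 0-1)
  Chunk 2: 'aa' (positions 2-3)
  Chunk 3: 'af' (positions 4-5)
  Chunk 4: 'hc' (positions 6-7)
  Chunk 5: 'ag' (positions 8-9)
  Chunk 6: 'b' (positions 10-10)
Total chunks: ceil(11 / 2) = 6

6


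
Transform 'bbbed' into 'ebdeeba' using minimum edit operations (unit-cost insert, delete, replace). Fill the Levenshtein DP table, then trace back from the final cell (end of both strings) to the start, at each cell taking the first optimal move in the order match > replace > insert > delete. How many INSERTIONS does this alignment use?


Edit distance = 5. Backtracking from cell (5, 7) with preference match > replace > insert > delete,
then listing the resulting alignment 'bbbed' -> 'ebdeeba' left to right:
  Step 1: insert 'e' [insertion #1]
  Step 2: keep 'b'
  Step 3: replace b->d
  Step 4: replace b->e
  Step 5: keep 'e'
  Step 6: insert 'b' [insertion #2]
  Step 7: replace d->a
Total insertions: 2

2


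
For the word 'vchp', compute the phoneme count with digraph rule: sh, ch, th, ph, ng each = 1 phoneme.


Parsing 'vchp' greedily, digraphs first:
  'v' -> consonant phoneme (phonemes so far: 1)
  'ch' -> digraph (1 consonant phoneme) (phonemes so far: 2)
  'p' -> consonant phoneme (phonemes so far: 3)
Total phonemes: 3

3


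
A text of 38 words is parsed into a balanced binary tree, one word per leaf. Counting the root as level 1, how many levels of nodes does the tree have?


In a balanced binary tree with n leaves the deepest leaf is ceil(log2(n)) edges below the root,
so counting node levels inclusive of root and leaves gives ceil(log2(n)) + 1 levels.
log2(38) = 5.2479
ceil(5.2479) = 6
levels = 6 + 1 = 7

7


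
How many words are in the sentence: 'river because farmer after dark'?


Counting words by splitting on spaces:
  Word 1: 'river'
  Word 2: 'because'
  Word 3: 'farmer'
  Word 4: 'after'
  Word 5: 'dark'
Total words: 5

5


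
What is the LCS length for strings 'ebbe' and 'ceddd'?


DP table for LCS of 'ebbe' and 'ceddd':
       c  e  d  d  d
    0  0  0  0  0  0
  e 0  0  1  1  1  1
  b 0  0  1  1  1  1
  b 0  0  1  1  1  1
  e 0  0  1  1  1  1
LCS: 'e'
LCS length = 1

1


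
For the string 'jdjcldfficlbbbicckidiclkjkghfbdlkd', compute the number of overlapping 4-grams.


String 'jdjcldfficlbbbicckidiclkjkghfbdlkd' has length L = 34.
Number of overlapping n-grams = L - n + 1
Substituting: 34 - 4 + 1 = 31

31


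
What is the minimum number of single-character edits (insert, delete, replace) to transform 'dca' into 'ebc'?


Building DP table for s1='dca' (len 3) and s2='ebc' (len 3):
       e  b  c
    0  1  2  3
  d 1  1  2  3
  c 2  2  2  2
  a 3  3  3  3
Edit distance = dp[3][3] = 3

3


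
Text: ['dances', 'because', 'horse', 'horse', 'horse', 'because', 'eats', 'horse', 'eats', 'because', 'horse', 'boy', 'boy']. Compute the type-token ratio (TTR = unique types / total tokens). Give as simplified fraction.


Tokens: 13
Unique types: ('because', 'boy', 'dances', 'eats', 'horse') = 5
TTR = 5/13
Already in lowest terms.

5/13


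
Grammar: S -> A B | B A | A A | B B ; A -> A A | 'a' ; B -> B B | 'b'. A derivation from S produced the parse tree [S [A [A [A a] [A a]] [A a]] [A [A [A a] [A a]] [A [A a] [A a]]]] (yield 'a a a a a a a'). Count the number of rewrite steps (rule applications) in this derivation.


Every bracketed nonterminal node [X ...] in the tree is produced by exactly one rule application.
Reading the tree off as a leftmost derivation:
  Step 1: S  =>  A A   (applied S -> A A)
  Step 2: A A  =>  A A A   (applied A -> A A)
  Step 3: A A A  =>  A A A A   (applied A -> A A)
  Step 4: A A A A  =>  a A A A   (applied A -> a)
  Step 5: a A A A  =>  a a A A   (applied A -> a)
  Step 6: a a A A  =>  a a a A   (applied A -> a)
  Step 7: a a a A  =>  a a a A A   (applied A -> A A)
  Step 8: a a a A A  =>  a a a A A A   (applied A -> A A)
  Step 9: a a a A A A  =>  a a a a A A   (applied A -> a)
  Step 10: a a a a A A  =>  a a a a a A   (applied A -> a)
  Step 11: a a a a a A  =>  a a a a a A A   (applied A -> A A)
  Step 12: a a a a a A A  =>  a a a a a a A   (applied A -> a)
  Step 13: a a a a a a A  =>  a a a a a a a   (applied A -> a)
Final yield: a a a a a a a
Total rewrite steps: 13

13


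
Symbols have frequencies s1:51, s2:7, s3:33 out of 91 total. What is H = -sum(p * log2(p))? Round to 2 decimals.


Computing entropy H = -sum(p_i * log2(p_i)):
  s1: p = 51/91 = 0.5604, -p*log2(p) = 0.4682
  s2: p = 7/91 = 0.0769, -p*log2(p) = 0.2846
  s3: p = 33/91 = 0.3626, -p*log2(p) = 0.5307
H = sum of terms = 1.2835
Rounded to 2 decimals: 1.28

1.28


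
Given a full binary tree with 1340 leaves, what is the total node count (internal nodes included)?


Leaf nodes (terminals): 1340
Internal nodes = n - 1 = 1340 - 1 = 1339
Total = leaves + internal = 1340 + 1339 = 2679

2679


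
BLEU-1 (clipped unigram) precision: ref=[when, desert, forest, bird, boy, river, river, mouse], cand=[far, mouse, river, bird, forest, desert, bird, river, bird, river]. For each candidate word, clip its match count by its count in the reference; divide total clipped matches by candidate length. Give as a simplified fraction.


Reference word counts: {'bird': 1, 'boy': 1, 'desert': 1, 'forest': 1, 'mouse': 1, 'river': 2, 'when': 1}
Checking each candidate word (with clipping):
  'far' -> not in reference -> no match (matches: 0)
  'mouse' -> in reference (ref count 1, used 1/1) -> match (matches: 1)
  'river' -> in reference (ref count 2, used 1/2) -> match (matches: 2)
  'bird' -> in reference (ref count 1, used 1/1) -> match (matches: 3)
  'forest' -> in reference (ref count 1, used 1/1) -> match (matches: 4)
  'desert' -> in reference (ref count 1, used 1/1) -> match (matches: 5)
  'bird' -> ref count 1 already used up (1/1) -> clipped, no match (matches: 5)
  'river' -> in reference (ref count 2, used 2/2) -> match (matches: 6)
  'bird' -> ref count 1 already used up (1/1) -> clipped, no match (matches: 6)
  'river' -> ref count 2 already used up (2/2) -> clipped, no match (matches: 6)
Clipped matches: 6, Candidate length: 10
Precision = 6/10 = 3/5

3/5


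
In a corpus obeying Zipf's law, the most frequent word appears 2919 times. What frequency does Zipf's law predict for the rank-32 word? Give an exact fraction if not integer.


Zipf's law: freq(rank) = f1 / rank
f1 = 2919, rank = 32
freq = 2919 / 32
GCD(2919, 32) = 1
Simplified: 2919/32

2919/32


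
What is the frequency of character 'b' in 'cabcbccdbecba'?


Scanning 'cabcbccdbecba' for 'b':
  Position 2: 'b' -> MATCH (count: 1)
  Position 4: 'b' -> MATCH (count: 2)
  Position 8: 'b' -> MATCH (count: 3)
  Position 11: 'b' -> MATCH (count: 4)
Total occurrences of 'b': 4

4


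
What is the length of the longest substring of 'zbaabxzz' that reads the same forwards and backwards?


Scanning 'zbaabxzz' for palindromic substrings.
Substring at positions 1-4: 'baab'.
Check: reverse('baab') = 'baab' -> palindrome confirmed.
Neighbouring characters ('z' / 'x') break symmetry, so it cannot extend further.
No longer palindromic substring exists; longest length = 4

4


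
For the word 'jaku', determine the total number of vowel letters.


Scanning each character of 'jaku':
  Position 1: 'j' -> consonant (running count: 0)
  Position 2: 'a' -> vowel (running count: 1)
  Position 3: 'k' -> consonant (running count: 1)
  Position 4: 'u' -> vowel (running count: 2)
Total vowels: 2

2


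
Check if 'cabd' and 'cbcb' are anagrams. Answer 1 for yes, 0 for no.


Sort characters of 'cabd': 'abcd'
Sort characters of 'cbcb': 'bbcc'
Sorted forms differ -> they are NOT anagrams
Result: 0

0


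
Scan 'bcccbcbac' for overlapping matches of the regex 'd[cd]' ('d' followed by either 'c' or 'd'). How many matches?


Pattern: d[cd] means 'd' followed by either 'c' or 'd'.
Scanning 'bcccbcbac' position-by-position:
  Pos 0: window 'bc' -> no
  Pos 1: window 'cc' -> no
  Pos 2: window 'cc' -> no
  Pos 3: window 'cb' -> no
  Pos 4: window 'bc' -> no
  Pos 5: window 'cb' -> no
  Pos 6: window 'ba' -> no
  Pos 7: window 'ac' -> no
  Pos 8: window 'c' -> no
Total matches: 0

0


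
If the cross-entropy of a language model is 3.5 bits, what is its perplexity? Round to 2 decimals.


Perplexity formula: PP = 2^H
H = 3.5
PP = 2^3.5
Decompose: 2^3.5 = 2^3 * 2^0.5 = 2^3 * sqrt(2)
2^3 = 8, sqrt(2) ~ 1.4142136
PP ~ 8 * 1.4142136 = 11.3137088
Rounded to 2 decimals: 11.31

11.31


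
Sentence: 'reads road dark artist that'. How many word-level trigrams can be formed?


Word trigrams from [5] words:
  Trigram 1: (reads road dark)
  Trigram 2: (road dark artist)
  Trigram 3: (dark artist that)
Total word trigrams: 5 - 2 = 3

3


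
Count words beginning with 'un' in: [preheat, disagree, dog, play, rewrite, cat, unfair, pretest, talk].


Checking each word for prefix 'un':
  'preheat' -> no (count: 0)
  'disagree' -> no (count: 0)
  'dog' -> no (count: 0)
  'play' -> no (count: 0)
  'rewrite' -> no (count: 0)
  'cat' -> no (count: 0)
  'unfair' -> YES, starts with 'un' (count: 1)
  'pretest' -> no (count: 1)
  'talk' -> no (count: 1)
Total with prefix 'un': 1

1


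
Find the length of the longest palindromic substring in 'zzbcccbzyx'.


Scanning 'zzbcccbzyx' for palindromic substrings.
Substring at positions 1-7: 'zbcccbz'.
Check: reverse('zbcccbz') = 'zbcccbz' -> palindrome confirmed.
Neighbouring characters ('z' / 'y') break symmetry, so it cannot extend further.
No longer palindromic substring exists; longest length = 7

7


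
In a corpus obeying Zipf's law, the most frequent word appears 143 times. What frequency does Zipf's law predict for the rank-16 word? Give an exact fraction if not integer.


Zipf's law: freq(rank) = f1 / rank
f1 = 143, rank = 16
freq = 143 / 16
GCD(143, 16) = 1
Simplified: 143/16

143/16


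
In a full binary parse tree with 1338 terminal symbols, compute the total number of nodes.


Leaf nodes (terminals): 1338
Internal nodes = n - 1 = 1338 - 1 = 1337
Total = leaves + internal = 1338 + 1337 = 2675

2675


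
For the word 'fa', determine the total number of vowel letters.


Scanning each character of 'fa':
  Position 1: 'f' -> consonant (running count: 0)
  Position 2: 'a' -> vowel (running count: 1)
Total vowels: 1

1


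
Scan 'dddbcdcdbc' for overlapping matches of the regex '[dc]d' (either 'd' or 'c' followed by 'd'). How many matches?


Pattern: [dc]d means either 'd' or 'c' followed by 'd'.
Scanning 'dddbcdcdbc' position-by-position:
  Pos 0: window 'dd' -> MATCH
  Pos 1: window 'dd' -> MATCH
  Pos 2: window 'db' -> no
  Pos 3: window 'bc' -> no
  Pos 4: window 'cd' -> MATCH
  Pos 5: window 'dc' -> no
  Pos 6: window 'cd' -> MATCH
  Pos 7: window 'db' -> no
  Pos 8: window 'bc' -> no
  Pos 9: window 'c' -> no
Total matches: 4

4


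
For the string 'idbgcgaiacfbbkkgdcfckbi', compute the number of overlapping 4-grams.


String 'idbgcgaiacfbbkkgdcfckbi' has length L = 23.
Number of overlapping n-grams = L - n + 1
Substituting: 23 - 4 + 1 = 20

20


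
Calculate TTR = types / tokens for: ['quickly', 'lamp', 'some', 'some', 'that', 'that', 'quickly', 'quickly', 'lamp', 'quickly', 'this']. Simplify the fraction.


Tokens: 11
Unique types: ('lamp', 'quickly', 'some', 'that', 'this') = 5
TTR = 5/11
Already in lowest terms.

5/11


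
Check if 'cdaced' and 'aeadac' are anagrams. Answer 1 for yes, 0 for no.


Sort characters of 'cdaced': 'accdde'
Sort characters of 'aeadac': 'aaacde'
Sorted forms differ -> they are NOT anagrams
Result: 0

0


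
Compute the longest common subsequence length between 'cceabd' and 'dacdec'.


DP table for LCS of 'cceabd' and 'dacdec':
       d  a  c  d  e  c
    0  0  0  0  0  0  0
  c 0  0  0  1  1  1  1
  c 0  0  0  1  1  1  2
  e 0  0  0  1  1  2  2
  a 0  0  1  1  1  2  2
  b 0  0  1  1  1  2  2
  d 0  1  1  1  2  2  2
LCS: 'cc'
LCS length = 2

2


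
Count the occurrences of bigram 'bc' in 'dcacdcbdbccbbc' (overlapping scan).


Scanning 'dcacdcbdbccbbc' for bigram 'bc':
  Position 0: 'dc' -> no
  Position 1: 'ca' -> no
  Position 2: 'ac' -> no
  Position 3: 'cd' -> no
  Position 4: 'dc' -> no
  Position 5: 'cb' -> no
  Position 6: 'bd' -> no
  Position 7: 'db' -> no
  Position 8: 'bc' -> MATCH
  Position 9: 'cc' -> no
  Position 10: 'cb' -> no
  Position 11: 'bb' -> no
  Position 12: 'bc' -> MATCH
Total matches: 2

2


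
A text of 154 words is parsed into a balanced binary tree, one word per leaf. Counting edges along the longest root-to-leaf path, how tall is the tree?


In a balanced binary tree with n leaves the deepest leaf is ceil(log2(n)) edges below the root.
log2(154) = 7.2668
ceil(7.2668) = 8
height (edges) = 8

8


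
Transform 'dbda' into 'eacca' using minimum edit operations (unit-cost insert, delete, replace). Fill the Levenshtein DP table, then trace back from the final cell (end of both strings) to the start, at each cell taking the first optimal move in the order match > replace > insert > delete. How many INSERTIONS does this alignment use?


Edit distance = 4. Backtracking from cell (4, 5) with preference match > replace > insert > delete,
then listing the resulting alignment 'dbda' -> 'eacca' left to right:
  Step 1: insert 'e' [insertion #1]
  Step 2: replace d->a
  Step 3: replace b->c
  Step 4: replace d->c
  Step 5: keep 'a'
Total insertions: 1

1


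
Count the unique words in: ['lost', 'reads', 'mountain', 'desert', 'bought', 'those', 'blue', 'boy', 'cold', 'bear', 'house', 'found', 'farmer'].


Listing all tokens and tracking unique types:
  Token 1: 'lost' -> NEW (unique so far: 1)
  Token 2: 'reads' -> NEW (unique so far: 2)
  Token 3: 'mountain' -> NEW (unique so far: 3)
  Token 4: 'desert' -> NEW (unique so far: 4)
  Token 5: 'bought' -> NEW (unique so far: 5)
  Token 6: 'those' -> NEW (unique so far: 6)
  Token 7: 'blue' -> NEW (unique so far: 7)
  Token 8: 'boy' -> NEW (unique so far: 8)
  Token 9: 'cold' -> NEW (unique so far: 9)
  Token 10: 'bear' -> NEW (unique so far: 10)
  Token 11: 'house' -> NEW (unique so far: 11)
  Token 12: 'found' -> NEW (unique so far: 12)
  Token 13: 'farmer' -> NEW (unique so far: 13)
Unique types: ('bear', 'blue', 'bought', 'boy', 'cold', 'desert', 'farmer', 'found', 'house', 'lost', 'mountain', 'reads', 'those')
Vocabulary size: 13

13


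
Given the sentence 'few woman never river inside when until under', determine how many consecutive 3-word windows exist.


Word trigrams from [8] words:
  Trigram 1: (few woman never)
  Trigram 2: (woman never river)
  Trigram 3: (never river inside)
  Trigram 4: (river inside when)
  Trigram 5: (inside when until)
  Trigram 6: (when until under)
Total word trigrams: 8 - 2 = 6

6


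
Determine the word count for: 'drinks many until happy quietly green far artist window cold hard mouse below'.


Counting words by splitting on spaces:
  Word 1: 'drinks'
  Word 2: 'many'
  Word 3: 'until'
  Word 4: 'happy'
  Word 5: 'quietly'
  Word 6: 'green'
  Word 7: 'far'
  Word 8: 'artist'
  Word 9: 'window'
  Word 10: 'cold'
  Word 11: 'hard'
  Word 12: 'mouse'
  Word 13: 'below'
Total words: 13

13


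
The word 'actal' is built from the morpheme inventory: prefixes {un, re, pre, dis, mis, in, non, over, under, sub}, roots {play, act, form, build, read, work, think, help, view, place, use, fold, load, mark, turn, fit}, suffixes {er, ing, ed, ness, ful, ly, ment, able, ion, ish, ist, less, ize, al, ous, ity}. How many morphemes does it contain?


Segmenting 'actal' against the inventory:
  'act' -> root (morpheme 1)
  'al' -> suffix (morpheme 2)
Total morphemes: 2

2


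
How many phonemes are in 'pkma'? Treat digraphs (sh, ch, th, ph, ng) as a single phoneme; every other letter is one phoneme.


Parsing 'pkma' greedily, digraphs first:
  'p' -> consonant phoneme (phonemes so far: 1)
  'k' -> consonant phoneme (phonemes so far: 2)
  'm' -> consonant phoneme (phonemes so far: 3)
  'a' -> vowel phoneme (phonemes so far: 4)
Total phonemes: 4

4


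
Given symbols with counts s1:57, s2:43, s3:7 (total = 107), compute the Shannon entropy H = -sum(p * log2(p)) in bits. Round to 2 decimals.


Computing entropy H = -sum(p_i * log2(p_i)):
  s1: p = 57/107 = 0.5327, -p*log2(p) = 0.4840
  s2: p = 43/107 = 0.4019, -p*log2(p) = 0.5285
  s3: p = 7/107 = 0.0654, -p*log2(p) = 0.2574
H = sum of terms = 1.2699
Rounded to 2 decimals: 1.27

1.27


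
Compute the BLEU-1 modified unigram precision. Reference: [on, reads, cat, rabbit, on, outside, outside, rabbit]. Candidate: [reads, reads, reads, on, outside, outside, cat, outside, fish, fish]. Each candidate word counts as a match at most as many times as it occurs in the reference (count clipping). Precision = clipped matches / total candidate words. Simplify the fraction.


Reference word counts: {'cat': 1, 'on': 2, 'outside': 2, 'rabbit': 2, 'reads': 1}
Checking each candidate word (with clipping):
  'reads' -> in reference (ref count 1, used 1/1) -> match (matches: 1)
  'reads' -> ref count 1 already used up (1/1) -> clipped, no match (matches: 1)
  'reads' -> ref count 1 already used up (1/1) -> clipped, no match (matches: 1)
  'on' -> in reference (ref count 2, used 1/2) -> match (matches: 2)
  'outside' -> in reference (ref count 2, used 1/2) -> match (matches: 3)
  'outside' -> in reference (ref count 2, used 2/2) -> match (matches: 4)
  'cat' -> in reference (ref count 1, used 1/1) -> match (matches: 5)
  'outside' -> ref count 2 already used up (2/2) -> clipped, no match (matches: 5)
  'fish' -> not in reference -> no match (matches: 5)
  'fish' -> not in reference -> no match (matches: 5)
Clipped matches: 5, Candidate length: 10
Precision = 5/10 = 1/2

1/2


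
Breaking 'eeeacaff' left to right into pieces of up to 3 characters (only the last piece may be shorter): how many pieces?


'eeeacaff' has 8 characters.
Chunking with max size 3:
  Chunk 1: 'eee' (positions 0-2)
  Chunk 2: 'aca' (positions 3-5)
  Chunk 3: 'ff' (positions 6-7)
Total chunks: ceil(8 / 3) = 3

3


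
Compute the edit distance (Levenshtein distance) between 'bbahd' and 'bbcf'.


Building DP table for s1='bbahd' (len 5) and s2='bbcf' (len 4):
       b  b  c  f
    0  1  2  3  4
  b 1  0  1  2  3
  b 2  1  0  1  2
  a 3  2  1  1  2
  h 4  3  2  2  2
  d 5  4  3  3  3
Edit distance = dp[5][4] = 3

3


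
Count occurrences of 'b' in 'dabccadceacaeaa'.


Scanning 'dabccadceacaeaa' for 'b':
  Position 2: 'b' -> MATCH (count: 1)
Total occurrences of 'b': 1

1


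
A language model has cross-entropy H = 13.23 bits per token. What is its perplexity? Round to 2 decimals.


Perplexity formula: PP = 2^H
H = 13.23
PP = 2^13.23
Decompose: 2^13.23 = 2^13 * 2^0.23
2^13 = 8192, 2^0.23 ~ 1.1728349
PP ~ 8192 * 1.1728349 = 9607.8635008
Rounded to 2 decimals: 9607.86

9607.86


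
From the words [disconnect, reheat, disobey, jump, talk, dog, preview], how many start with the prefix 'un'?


Checking each word for prefix 'un':
  'disconnect' -> no (count: 0)
  'reheat' -> no (count: 0)
  'disobey' -> no (count: 0)
  'jump' -> no (count: 0)
  'talk' -> no (count: 0)
  'dog' -> no (count: 0)
  'preview' -> no (count: 0)
Total with prefix 'un': 0

0


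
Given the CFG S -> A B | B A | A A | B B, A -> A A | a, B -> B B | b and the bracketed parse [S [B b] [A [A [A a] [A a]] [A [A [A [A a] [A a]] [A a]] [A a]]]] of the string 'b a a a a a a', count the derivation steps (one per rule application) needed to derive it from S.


Every bracketed nonterminal node [X ...] in the tree is produced by exactly one rule application.
Reading the tree off as a leftmost derivation:
  Step 1: S  =>  B A   (applied S -> B A)
  Step 2: B A  =>  b A   (applied B -> b)
  Step 3: b A  =>  b A A   (applied A -> A A)
  Step 4: b A A  =>  b A A A   (applied A -> A A)
  Step 5: b A A A  =>  b a A A   (applied A -> a)
  Step 6: b a A A  =>  b a a A   (applied A -> a)
  Step 7: b a a A  =>  b a a A A   (applied A -> A A)
  Step 8: b a a A A  =>  b a a A A A   (applied A -> A A)
  Step 9: b a a A A A  =>  b a a A A A A   (applied A -> A A)
  Step 10: b a a A A A A  =>  b a a a A A A   (applied A -> a)
  Step 11: b a a a A A A  =>  b a a a a A A   (applied A -> a)
  Step 12: b a a a a A A  =>  b a a a a a A   (applied A -> a)
  Step 13: b a a a a a A  =>  b a a a a a a   (applied A -> a)
Final yield: b a a a a a a
Total rewrite steps: 13

13


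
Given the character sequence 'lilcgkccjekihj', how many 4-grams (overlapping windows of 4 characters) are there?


String 'lilcgkccjekihj' has length L = 14.
Number of overlapping n-grams = L - n + 1
Substituting: 14 - 4 + 1 = 11

11


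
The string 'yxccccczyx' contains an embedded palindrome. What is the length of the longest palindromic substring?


Scanning 'yxccccczyx' for palindromic substrings.
Substring at positions 2-6: 'ccccc'.
Check: reverse('ccccc') = 'ccccc' -> palindrome confirmed.
Neighbouring characters ('x' / 'z') break symmetry, so it cannot extend further.
No longer palindromic substring exists; longest length = 5

5


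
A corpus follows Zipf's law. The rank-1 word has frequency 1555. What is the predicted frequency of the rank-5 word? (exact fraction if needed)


Zipf's law: freq(rank) = f1 / rank
f1 = 1555, rank = 5
freq = 1555 / 5
= 311

311


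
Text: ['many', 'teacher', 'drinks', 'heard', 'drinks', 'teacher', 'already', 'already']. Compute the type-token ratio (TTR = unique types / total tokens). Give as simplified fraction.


Tokens: 8
Unique types: ('already', 'drinks', 'heard', 'many', 'teacher') = 5
TTR = 5/8
Already in lowest terms.

5/8


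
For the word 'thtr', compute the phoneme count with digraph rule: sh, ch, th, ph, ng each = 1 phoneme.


Parsing 'thtr' greedily, digraphs first:
  'th' -> digraph (1 consonant phoneme) (phonemes so far: 1)
  't' -> consonant phoneme (phonemes so far: 2)
  'r' -> consonant phoneme (phonemes so far: 3)
Total phonemes: 3

3


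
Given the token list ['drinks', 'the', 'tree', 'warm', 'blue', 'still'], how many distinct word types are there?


Listing all tokens and tracking unique types:
  Token 1: 'drinks' -> NEW (unique so far: 1)
  Token 2: 'the' -> NEW (unique so far: 2)
  Token 3: 'tree' -> NEW (unique so far: 3)
  Token 4: 'warm' -> NEW (unique so far: 4)
  Token 5: 'blue' -> NEW (unique so far: 5)
  Token 6: 'still' -> NEW (unique so far: 6)
Unique types: ('blue', 'drinks', 'still', 'the', 'tree', 'warm')
Vocabulary size: 6

6


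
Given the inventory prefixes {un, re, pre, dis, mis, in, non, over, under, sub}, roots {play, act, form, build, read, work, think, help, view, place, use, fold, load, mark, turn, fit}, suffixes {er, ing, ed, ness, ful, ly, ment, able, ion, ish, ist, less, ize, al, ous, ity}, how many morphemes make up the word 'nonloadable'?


Segmenting 'nonloadable' against the inventory:
  'non' -> prefix (morpheme 1)
  'load' -> root (morpheme 2)
  'able' -> suffix (morpheme 3)
Total morphemes: 3

3


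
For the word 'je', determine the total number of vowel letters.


Scanning each character of 'je':
  Position 1: 'j' -> consonant (running count: 0)
  Position 2: 'e' -> vowel (running count: 1)
Total vowels: 1

1


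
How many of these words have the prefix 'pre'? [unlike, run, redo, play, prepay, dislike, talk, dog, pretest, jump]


Checking each word for prefix 'pre':
  'unlike' -> no (count: 0)
  'run' -> no (count: 0)
  'redo' -> no (count: 0)
  'play' -> no (count: 0)
  'prepay' -> YES, starts with 'pre' (count: 1)
  'dislike' -> no (count: 1)
  'talk' -> no (count: 1)
  'dog' -> no (count: 1)
  'pretest' -> YES, starts with 'pre' (count: 2)
  'jump' -> no (count: 2)
Total with prefix 'pre': 2

2


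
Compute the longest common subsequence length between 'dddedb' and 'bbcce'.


DP table for LCS of 'dddedb' and 'bbcce':
       b  b  c  c  e
    0  0  0  0  0  0
  d 0  0  0  0  0  0
  d 0  0  0  0  0  0
  d 0  0  0  0  0  0
  e 0  0  0  0  0  1
  d 0  0  0  0  0  1
  b 0  1  1  1  1  1
LCS: 'e'
LCS length = 1

1


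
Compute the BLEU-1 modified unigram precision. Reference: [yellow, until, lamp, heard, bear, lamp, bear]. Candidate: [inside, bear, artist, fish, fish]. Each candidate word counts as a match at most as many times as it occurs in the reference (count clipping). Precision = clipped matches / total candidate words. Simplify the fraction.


Reference word counts: {'bear': 2, 'heard': 1, 'lamp': 2, 'until': 1, 'yellow': 1}
Checking each candidate word (with clipping):
  'inside' -> not in reference -> no match (matches: 0)
  'bear' -> in reference (ref count 2, used 1/2) -> match (matches: 1)
  'artist' -> not in reference -> no match (matches: 1)
  'fish' -> not in reference -> no match (matches: 1)
  'fish' -> not in reference -> no match (matches: 1)
Clipped matches: 1, Candidate length: 5
Precision = 1/5

1/5


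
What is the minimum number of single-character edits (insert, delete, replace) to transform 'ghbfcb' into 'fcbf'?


Building DP table for s1='ghbfcb' (len 6) and s2='fcbf' (len 4):
       f  c  b  f
    0  1  2  3  4
  g 1  1  2  3  4
  h 2  2  2  3  4
  b 3  3  3  2  3
  f 4  3  4  3  2
  c 5  4  3  4  3
  b 6  5  4  3  4
Edit distance = dp[6][4] = 4

4


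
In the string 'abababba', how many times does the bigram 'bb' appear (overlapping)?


Scanning 'abababba' for bigram 'bb':
  Position 0: 'ab' -> no
  Position 1: 'ba' -> no
  Position 2: 'ab' -> no
  Position 3: 'ba' -> no
  Position 4: 'ab' -> no
  Position 5: 'bb' -> MATCH
  Position 6: 'ba' -> no
Total matches: 1

1


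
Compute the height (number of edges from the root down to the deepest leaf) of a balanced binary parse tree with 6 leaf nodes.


In a balanced binary tree with n leaves the deepest leaf is ceil(log2(n)) edges below the root.
log2(6) = 2.5850
ceil(2.5850) = 3
height (edges) = 3

3


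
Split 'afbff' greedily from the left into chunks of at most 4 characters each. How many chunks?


'afbff' has 5 characters.
Chunking with max size 4:
  Chunk 1: 'afbf' (positions 0-3)
  Chunk 2: 'f' (positions 4-4)
Total chunks: ceil(5 / 4) = 2

2


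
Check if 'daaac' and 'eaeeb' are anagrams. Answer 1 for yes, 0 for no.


Sort characters of 'daaac': 'aaacd'
Sort characters of 'eaeeb': 'abeee'
Sorted forms differ -> they are NOT anagrams
Result: 0

0


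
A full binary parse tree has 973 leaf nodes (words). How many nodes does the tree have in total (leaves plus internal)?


Leaf nodes (terminals): 973
Internal nodes = n - 1 = 973 - 1 = 972
Total = leaves + internal = 973 + 972 = 1945

1945


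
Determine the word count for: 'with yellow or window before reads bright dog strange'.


Counting words by splitting on spaces:
  Word 1: 'with'
  Word 2: 'yellow'
  Word 3: 'or'
  Word 4: 'window'
  Word 5: 'before'
  Word 6: 'reads'
  Word 7: 'bright'
  Word 8: 'dog'
  Word 9: 'strange'
Total words: 9

9


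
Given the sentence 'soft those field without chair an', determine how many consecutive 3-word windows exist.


Word trigrams from [6] words:
  Trigram 1: (soft those field)
  Trigram 2: (those field without)
  Trigram 3: (field without chair)
  Trigram 4: (without chair an)
Total word trigrams: 6 - 2 = 4

4


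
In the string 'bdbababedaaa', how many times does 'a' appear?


Scanning 'bdbababedaaa' for 'a':
  Position 3: 'a' -> MATCH (count: 1)
  Position 5: 'a' -> MATCH (count: 2)
  Position 9: 'a' -> MATCH (count: 3)
  Position 10: 'a' -> MATCH (count: 4)
  Position 11: 'a' -> MATCH (count: 5)
Total occurrences of 'a': 5

5


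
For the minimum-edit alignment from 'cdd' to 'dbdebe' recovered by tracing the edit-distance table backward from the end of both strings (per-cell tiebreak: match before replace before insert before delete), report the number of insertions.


Edit distance = 5. Backtracking from cell (3, 6) with preference match > replace > insert > delete,
then listing the resulting alignment 'cdd' -> 'dbdebe' left to right:
  Step 1: insert 'd' [insertion #1]
  Step 2: replace c->b
  Step 3: keep 'd'
  Step 4: insert 'e' [insertion #2]
  Step 5: insert 'b' [insertion #3]
  Step 6: replace d->e
Total insertions: 3

3
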